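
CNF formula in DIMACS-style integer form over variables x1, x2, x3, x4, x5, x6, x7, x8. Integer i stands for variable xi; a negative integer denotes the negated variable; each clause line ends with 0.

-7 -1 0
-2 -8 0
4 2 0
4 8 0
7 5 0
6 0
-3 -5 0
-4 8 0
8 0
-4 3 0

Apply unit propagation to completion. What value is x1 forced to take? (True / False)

False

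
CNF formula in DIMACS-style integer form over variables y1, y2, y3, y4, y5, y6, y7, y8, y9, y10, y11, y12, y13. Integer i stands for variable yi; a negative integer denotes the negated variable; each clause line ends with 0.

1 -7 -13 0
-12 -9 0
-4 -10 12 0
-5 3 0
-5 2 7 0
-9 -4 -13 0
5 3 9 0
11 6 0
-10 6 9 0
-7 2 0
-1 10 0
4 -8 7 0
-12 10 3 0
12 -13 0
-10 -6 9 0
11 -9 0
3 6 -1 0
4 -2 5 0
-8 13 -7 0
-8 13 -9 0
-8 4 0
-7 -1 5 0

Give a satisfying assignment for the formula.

y3 occurs only positively in the remaining clauses — set y3 = True.
Pure literal: y8 appears only negated; assign y8 = False.
Set y1 = False and propagate.
The remaining clauses are satisfied by y2 = True, y4 = False, y5 = True, y6 = False, y7 = True, y9 = True, y10 = False, y11 = True, y12 = False, y13 = False.

y1=F, y2=T, y3=T, y4=F, y5=T, y6=F, y7=T, y8=F, y9=T, y10=F, y11=T, y12=F, y13=F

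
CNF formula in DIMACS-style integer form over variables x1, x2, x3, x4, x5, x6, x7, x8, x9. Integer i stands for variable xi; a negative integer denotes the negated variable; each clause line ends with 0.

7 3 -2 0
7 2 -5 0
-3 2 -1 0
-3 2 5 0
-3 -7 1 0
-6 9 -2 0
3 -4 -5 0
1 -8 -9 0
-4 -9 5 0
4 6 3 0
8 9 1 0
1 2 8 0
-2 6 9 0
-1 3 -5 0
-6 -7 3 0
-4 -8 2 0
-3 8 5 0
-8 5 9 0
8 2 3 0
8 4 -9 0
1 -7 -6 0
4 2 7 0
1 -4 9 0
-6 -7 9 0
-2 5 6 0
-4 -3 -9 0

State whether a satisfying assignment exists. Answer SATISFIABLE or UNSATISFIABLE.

SATISFIABLE

Set x1 = True and propagate.
Set x2 = True and propagate.
For the remaining variables, x3 = True, x4 = False, x5 = False, x6 = True, x7 = False, x8 = True, x9 = True works.
Every clause has at least one true literal under this assignment.
So x1 = T, x2 = T, x3 = T, x4 = F, x5 = F, x6 = T, x7 = F, x8 = T, x9 = T is a satisfying assignment.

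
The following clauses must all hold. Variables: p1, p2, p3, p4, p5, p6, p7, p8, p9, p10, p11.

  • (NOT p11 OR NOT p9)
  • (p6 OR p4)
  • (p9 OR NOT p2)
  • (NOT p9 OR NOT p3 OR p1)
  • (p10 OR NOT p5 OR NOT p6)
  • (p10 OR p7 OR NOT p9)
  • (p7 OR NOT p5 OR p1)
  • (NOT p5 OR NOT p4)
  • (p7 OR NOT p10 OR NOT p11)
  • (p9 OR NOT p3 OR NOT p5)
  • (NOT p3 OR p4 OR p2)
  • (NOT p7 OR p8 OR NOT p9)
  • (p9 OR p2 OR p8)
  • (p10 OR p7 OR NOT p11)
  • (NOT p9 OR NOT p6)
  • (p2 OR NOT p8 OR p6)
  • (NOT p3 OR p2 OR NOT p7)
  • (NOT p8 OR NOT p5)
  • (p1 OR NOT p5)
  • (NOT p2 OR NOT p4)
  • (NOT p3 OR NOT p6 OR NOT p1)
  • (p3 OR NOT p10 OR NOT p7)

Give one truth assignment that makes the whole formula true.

Pure literal: p5 appears only negated; assign p5 = False.
Pure literal: p11 appears only negated; assign p11 = False.
Try p1 = True.
For the remaining variables, p2 = False, p3 = False, p4 = False, p6 = True, p7 = True, p8 = True, p9 = False, p10 = False works.

p1 = 1, p2 = 0, p3 = 0, p4 = 0, p5 = 0, p6 = 1, p7 = 1, p8 = 1, p9 = 0, p10 = 0, p11 = 0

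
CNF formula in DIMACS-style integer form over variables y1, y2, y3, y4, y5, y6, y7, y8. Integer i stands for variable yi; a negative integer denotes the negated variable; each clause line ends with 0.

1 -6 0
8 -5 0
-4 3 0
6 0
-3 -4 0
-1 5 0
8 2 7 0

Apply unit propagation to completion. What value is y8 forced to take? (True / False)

Unit clause (y6) sets y6 = True.
(y1 \/ ~y6): since y6 = True, the clause reduces to (y1). y1 = True.
From (y5 \/ ~y1) and y1 = True: y5 = True.
(y8 \/ ~y5): since y5 = True, the clause reduces to (y8). y8 = True.

True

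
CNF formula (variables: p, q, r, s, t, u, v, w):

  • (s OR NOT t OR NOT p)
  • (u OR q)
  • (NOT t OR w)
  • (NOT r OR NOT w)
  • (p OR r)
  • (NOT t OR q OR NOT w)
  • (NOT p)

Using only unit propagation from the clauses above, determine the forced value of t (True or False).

False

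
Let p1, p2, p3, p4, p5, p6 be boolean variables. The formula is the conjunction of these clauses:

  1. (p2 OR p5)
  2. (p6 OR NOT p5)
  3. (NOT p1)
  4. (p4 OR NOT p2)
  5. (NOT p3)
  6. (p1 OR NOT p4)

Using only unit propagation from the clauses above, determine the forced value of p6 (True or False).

True

Unit clause (NOT p1) sets p1 = False.
(NOT p3) is a unit clause: p3 = False.
(p1 OR NOT p4) with p1 = False leaves only NOT p4, so p4 = False.
In (NOT p2 OR p4), p4 is now false; NOT p2 must hold, so p2 = False.
From (p5 OR p2) and p2 = False: p5 = True.
From (p6 OR NOT p5) and p5 = True: p6 = True.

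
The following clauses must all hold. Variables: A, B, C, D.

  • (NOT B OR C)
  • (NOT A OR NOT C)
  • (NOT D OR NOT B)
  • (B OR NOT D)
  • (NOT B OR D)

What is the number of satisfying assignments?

The models are:
  A=F B=F C=F D=F
  A=F B=F C=T D=F
  A=T B=F C=F D=F
That's 3 in total.

3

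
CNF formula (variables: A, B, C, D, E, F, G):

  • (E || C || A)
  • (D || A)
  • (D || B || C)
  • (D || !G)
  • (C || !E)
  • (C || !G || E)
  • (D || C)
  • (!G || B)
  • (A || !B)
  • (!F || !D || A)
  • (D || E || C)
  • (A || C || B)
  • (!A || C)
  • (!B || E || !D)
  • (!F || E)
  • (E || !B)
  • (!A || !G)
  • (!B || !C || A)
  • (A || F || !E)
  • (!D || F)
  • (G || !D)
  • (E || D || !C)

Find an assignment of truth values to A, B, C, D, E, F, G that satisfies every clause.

Set A = True and propagate.
  then C is forced to True.
  then G is forced to False.
  then D is forced to False.
  then E is forced to True.
B, F are now unconstrained; take B = True, F = False.
Every clause has at least one true literal under this assignment.

A=T  B=T  C=T  D=F  E=T  F=F  G=F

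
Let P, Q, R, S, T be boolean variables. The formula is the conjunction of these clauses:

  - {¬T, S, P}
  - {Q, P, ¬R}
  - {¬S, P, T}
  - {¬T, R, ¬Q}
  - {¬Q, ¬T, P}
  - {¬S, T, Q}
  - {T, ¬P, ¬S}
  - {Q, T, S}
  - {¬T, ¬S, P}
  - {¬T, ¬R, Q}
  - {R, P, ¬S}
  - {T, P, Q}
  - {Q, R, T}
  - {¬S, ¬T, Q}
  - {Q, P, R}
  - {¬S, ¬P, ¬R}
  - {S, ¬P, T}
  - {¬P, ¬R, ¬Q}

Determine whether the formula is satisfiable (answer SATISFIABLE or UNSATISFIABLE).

Branch on P: take P = True.
Try Q = False.
For the remaining variables, R = False, S = False, T = True works.
Every clause has at least one true literal under this assignment.
So P=True, Q=False, R=False, S=False, T=True is a satisfying assignment.

SATISFIABLE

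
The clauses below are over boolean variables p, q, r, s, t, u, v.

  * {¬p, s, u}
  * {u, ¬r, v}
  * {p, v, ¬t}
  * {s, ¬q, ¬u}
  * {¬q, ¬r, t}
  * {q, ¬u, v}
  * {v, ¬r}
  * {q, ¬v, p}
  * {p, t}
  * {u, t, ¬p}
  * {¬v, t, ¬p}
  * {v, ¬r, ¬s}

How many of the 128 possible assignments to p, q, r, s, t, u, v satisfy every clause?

20

Split on v, then p.
  v=1, p=1: r free; 5 ways for (q,s,t,u) × 2^1 = 10.
  v=1, p=0: r free; 3 ways for (q,s,t,u) × 2^1 = 6.
  v=0, p=1: remaining (q,r,s,t,u) ∈ {(0,0,1,1,0); (1,0,1,0,1); (1,0,1,1,0); (1,0,1,1,1)} — 4.
  v=0, p=0: a clause becomes empty — 0.
Total: 10 + 6 + 4 + 0 = 20.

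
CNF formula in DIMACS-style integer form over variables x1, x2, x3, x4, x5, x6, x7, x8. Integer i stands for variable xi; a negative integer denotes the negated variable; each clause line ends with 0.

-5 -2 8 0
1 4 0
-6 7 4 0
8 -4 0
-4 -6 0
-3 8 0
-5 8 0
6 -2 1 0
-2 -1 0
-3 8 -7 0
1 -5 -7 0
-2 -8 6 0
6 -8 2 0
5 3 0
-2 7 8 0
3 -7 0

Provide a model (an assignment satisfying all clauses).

x1 = T, x2 = F, x3 = T, x4 = F, x5 = T, x6 = T, x7 = T, x8 = T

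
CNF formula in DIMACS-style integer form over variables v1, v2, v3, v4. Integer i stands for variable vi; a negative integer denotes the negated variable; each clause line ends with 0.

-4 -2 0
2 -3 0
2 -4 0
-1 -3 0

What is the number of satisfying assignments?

5

Satisfying assignments:
  v1=0 v2=0 v3=0 v4=0
  v1=0 v2=1 v3=0 v4=0
  v1=0 v2=1 v3=1 v4=0
  v1=1 v2=0 v3=0 v4=0
  v1=1 v2=1 v3=0 v4=0
That's 5 in total.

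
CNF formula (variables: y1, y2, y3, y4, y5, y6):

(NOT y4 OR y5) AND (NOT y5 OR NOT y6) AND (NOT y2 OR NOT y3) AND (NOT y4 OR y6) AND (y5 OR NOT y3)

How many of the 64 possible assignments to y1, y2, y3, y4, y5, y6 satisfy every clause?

14

Split on y5, then y3.
  y5=1, y3=1: remaining (y1,y2,y4,y6) ∈ {(0,0,0,0); (1,0,0,0)} — 2.
  y5=1, y3=0: remaining (y1,y2,y4,y6) ∈ {(0,0,0,0); (0,1,0,0); (1,0,0,0); (1,1,0,0)} — 4.
  y5=0, y3=1: a clause becomes empty — 0.
  y5=0, y3=0: forces y4=0; y1, y2, y6 free → 2^3 = 8.
Total: 2 + 4 + 0 + 8 = 14.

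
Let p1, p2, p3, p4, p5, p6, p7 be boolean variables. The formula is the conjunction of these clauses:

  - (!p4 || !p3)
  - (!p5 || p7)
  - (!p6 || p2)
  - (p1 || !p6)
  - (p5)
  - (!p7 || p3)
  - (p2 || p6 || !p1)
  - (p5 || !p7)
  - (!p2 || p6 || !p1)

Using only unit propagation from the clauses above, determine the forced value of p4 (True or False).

(p5) stands alone — p5 = True.
From (!p5 || p7) and p5 = True: p7 = True.
In (p3 || !p7), !p7 is now false; p3 must hold, so p3 = True.
(!p4 || !p3) with p3 = True leaves only !p4, so p4 = False.

False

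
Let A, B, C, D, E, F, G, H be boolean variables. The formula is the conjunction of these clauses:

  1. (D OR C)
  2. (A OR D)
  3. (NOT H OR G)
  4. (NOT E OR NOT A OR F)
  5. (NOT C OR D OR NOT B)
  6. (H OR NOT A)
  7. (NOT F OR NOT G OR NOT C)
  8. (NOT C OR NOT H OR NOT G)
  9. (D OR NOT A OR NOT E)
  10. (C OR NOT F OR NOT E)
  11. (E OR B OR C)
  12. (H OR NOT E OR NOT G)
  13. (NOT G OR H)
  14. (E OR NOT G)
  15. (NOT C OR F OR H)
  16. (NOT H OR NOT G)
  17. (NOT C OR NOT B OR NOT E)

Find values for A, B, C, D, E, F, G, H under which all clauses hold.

D occurs only positively in the remaining clauses — set D = True.
Set A = False and propagate.
For the remaining variables, B = True, C = False, E = False, F = True, G = False, H = False works.

A = F, B = T, C = F, D = T, E = F, F = T, G = F, H = F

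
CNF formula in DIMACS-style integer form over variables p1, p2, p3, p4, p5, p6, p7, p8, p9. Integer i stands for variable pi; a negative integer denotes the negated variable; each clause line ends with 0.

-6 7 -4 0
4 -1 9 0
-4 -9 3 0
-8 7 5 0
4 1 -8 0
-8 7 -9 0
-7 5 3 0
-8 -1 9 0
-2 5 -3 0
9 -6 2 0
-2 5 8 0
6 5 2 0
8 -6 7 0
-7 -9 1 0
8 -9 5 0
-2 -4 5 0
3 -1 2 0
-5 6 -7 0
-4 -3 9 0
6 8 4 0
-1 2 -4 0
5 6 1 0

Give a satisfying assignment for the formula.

Try p1 = True.
For the remaining variables, p2 = True, p3 = True, p4 = True, p5 = True, p6 = False, p7 = False, p8 = False, p9 = True works.
Every clause has at least one true literal under this assignment.

p1 = T, p2 = T, p3 = T, p4 = T, p5 = T, p6 = F, p7 = F, p8 = F, p9 = T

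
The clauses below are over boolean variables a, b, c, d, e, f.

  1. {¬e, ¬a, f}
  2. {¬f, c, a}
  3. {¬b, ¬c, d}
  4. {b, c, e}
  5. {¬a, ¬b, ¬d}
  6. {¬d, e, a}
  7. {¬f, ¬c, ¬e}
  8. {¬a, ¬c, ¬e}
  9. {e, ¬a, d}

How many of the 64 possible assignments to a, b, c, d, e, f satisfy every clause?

Case analysis on a and e:
  a=T, e=T: remaining (b,c,d,f) ∈ {(F,F,F,T); (F,F,T,T); (T,F,F,T)} — 3.
  a=T, e=F: remaining (b,c,d,f) ∈ {(F,T,T,F); (F,T,T,T)} — 2.
  a=F, e=T: 7 of the 16 assignments to (b,c,d,f) work.
  a=F, e=F: remaining (b,c,d,f) ∈ {(F,T,F,F); (F,T,F,T); (T,F,F,F)} — 3.
Total: 3 + 2 + 7 + 3 = 15.

15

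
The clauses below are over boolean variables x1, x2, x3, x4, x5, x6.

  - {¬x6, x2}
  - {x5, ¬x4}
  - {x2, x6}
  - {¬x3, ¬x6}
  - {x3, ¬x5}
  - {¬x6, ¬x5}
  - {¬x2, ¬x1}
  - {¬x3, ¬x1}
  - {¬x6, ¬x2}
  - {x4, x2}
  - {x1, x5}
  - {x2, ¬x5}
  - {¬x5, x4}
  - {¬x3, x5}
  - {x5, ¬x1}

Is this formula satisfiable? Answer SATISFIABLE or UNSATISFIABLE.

SATISFIABLE

Set x1 = False and propagate.
  then x5 is forced to True.
  then x3 is forced to True.
  then x6 is forced to False.
  then x2 is forced to True.
  then x4 is forced to True.
So x1=0, x2=1, x3=1, x4=1, x5=1, x6=0 is a satisfying assignment.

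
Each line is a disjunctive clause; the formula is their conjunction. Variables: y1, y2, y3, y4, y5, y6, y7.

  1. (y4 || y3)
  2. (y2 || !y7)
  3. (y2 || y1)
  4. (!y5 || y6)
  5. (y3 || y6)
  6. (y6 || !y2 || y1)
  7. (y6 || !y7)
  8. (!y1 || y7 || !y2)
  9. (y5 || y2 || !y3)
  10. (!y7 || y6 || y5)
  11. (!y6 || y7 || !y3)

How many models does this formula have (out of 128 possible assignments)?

Split on y6, then y2.
  y6=1, y2=1: y5 free; 7 ways for (y1,y3,y4,y7) × 2^1 = 14.
  y6=1, y2=0: remaining (y1,y3,y4,y5,y7) ∈ {(1,0,1,0,0); (1,0,1,1,0)} — 2.
  y6=0, y2=1: a clause becomes empty — 0.
  y6=0, y2=0: a clause becomes empty — 0.
Total: 14 + 2 + 0 + 0 = 16.

16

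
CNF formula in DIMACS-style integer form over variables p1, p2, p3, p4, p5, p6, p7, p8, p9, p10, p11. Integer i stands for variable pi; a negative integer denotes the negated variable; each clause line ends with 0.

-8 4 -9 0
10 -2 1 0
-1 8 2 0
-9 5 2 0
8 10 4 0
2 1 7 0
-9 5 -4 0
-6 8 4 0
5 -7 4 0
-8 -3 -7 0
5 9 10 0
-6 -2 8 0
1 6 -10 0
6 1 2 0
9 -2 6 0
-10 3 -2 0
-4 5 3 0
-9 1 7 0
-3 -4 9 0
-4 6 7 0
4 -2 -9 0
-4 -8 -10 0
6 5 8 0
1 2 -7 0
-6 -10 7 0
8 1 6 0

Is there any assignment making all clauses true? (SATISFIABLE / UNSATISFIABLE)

SATISFIABLE

Pure literal: p5 appears only positively; assign p5 = True.
Try p1 = True.
The remaining clauses are satisfied by p2 = False, p3 = False, p4 = False, p6 = False, p7 = False, p8 = True, p9 = False, p10 = True, p11 = False.
So p1=T  p2=F  p3=F  p4=F  p5=T  p6=F  p7=F  p8=T  p9=F  p10=T  p11=F is a satisfying assignment.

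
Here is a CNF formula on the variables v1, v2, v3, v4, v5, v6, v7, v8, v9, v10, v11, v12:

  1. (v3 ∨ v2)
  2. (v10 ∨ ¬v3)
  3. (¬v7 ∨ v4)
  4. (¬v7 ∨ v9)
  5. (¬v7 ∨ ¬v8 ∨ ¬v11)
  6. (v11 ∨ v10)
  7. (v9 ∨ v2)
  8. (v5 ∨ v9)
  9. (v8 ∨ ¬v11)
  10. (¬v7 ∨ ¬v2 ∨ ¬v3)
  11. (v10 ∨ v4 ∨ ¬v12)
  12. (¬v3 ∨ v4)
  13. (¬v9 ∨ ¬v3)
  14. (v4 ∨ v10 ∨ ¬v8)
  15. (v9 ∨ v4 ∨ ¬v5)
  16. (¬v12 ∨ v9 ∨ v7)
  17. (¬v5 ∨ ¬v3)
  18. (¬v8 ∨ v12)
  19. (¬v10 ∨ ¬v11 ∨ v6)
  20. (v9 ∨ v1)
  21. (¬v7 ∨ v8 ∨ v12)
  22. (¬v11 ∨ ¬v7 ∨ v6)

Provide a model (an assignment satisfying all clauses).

v1 occurs only positively in the remaining clauses — set v1 = True.
v4 occurs only positively in the remaining clauses — set v4 = True.
Try v2 = True.
Try v3 = False.
Try v5 = True.
For the remaining variables, v6 = True, v7 = False, v8 = False, v9 = True, v10 = True, v11 = False, v12 = True works.
Every clause has at least one true literal under this assignment.

v1=True, v2=True, v3=False, v4=True, v5=True, v6=True, v7=False, v8=False, v9=True, v10=True, v11=False, v12=True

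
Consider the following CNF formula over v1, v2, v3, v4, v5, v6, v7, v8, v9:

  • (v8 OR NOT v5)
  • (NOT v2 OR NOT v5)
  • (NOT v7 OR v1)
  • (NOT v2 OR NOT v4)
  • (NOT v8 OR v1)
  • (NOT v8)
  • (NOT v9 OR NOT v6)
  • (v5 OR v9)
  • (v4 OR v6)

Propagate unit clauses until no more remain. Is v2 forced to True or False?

False

(NOT v8) stands alone — v8 = False.
In (NOT v5 OR v8), v8 is now false; NOT v5 must hold, so v5 = False.
(v9 OR v5) with v5 = False leaves only v9, so v9 = True.
In (NOT v9 OR NOT v6), NOT v9 is now false; NOT v6 must hold, so v6 = False.
(v4 OR v6): since v6 = False, the clause reduces to (v4). v4 = True.
In (NOT v2 OR NOT v4), NOT v4 is now false; NOT v2 must hold, so v2 = False.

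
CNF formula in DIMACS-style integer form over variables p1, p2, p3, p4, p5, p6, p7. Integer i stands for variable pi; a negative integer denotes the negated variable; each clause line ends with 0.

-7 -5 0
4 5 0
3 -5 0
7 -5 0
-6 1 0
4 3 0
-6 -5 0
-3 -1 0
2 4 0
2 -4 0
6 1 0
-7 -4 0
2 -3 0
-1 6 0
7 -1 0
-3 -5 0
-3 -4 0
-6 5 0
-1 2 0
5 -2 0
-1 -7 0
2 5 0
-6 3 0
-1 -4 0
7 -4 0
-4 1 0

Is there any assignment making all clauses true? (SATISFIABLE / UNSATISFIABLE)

UNSATISFIABLE

p1 = True:
  propagation gives p3=False, p5=False, p4=True; an empty clause results — contradiction.
p1 = False:
  propagation gives p6=False; an empty clause results — contradiction.
Every branch closes, so no satisfying assignment exists.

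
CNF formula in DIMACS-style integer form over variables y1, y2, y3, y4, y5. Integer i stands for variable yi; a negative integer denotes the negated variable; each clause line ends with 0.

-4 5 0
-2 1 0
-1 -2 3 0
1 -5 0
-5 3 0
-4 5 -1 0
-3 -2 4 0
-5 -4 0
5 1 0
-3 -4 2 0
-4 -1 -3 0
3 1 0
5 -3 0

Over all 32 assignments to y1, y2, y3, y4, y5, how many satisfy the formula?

2

Satisfying assignments:
  y1=T y2=F y3=F y4=F y5=F
  y1=T y2=F y3=T y4=F y5=T
That's 2 in total.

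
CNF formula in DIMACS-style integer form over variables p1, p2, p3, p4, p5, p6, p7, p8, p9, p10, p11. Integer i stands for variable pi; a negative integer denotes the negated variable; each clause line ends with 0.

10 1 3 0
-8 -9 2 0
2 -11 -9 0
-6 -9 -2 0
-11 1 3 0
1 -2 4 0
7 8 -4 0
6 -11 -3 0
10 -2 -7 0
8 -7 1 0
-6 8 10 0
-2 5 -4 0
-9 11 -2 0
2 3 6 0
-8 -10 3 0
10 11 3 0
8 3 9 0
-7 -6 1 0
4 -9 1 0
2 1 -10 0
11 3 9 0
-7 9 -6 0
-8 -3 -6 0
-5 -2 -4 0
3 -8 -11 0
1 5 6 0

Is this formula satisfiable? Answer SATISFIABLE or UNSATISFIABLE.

SATISFIABLE

p1 occurs only positively in the remaining clauses — set p1 = True.
Set p2 = False and propagate.
For the remaining variables, p3 = True, p4 = False, p5 = True, p6 = False, p7 = False, p8 = True, p9 = False, p10 = False, p11 = False works.
Every clause has at least one true literal under this assignment.
So p1=True, p2=False, p3=True, p4=False, p5=True, p6=False, p7=False, p8=True, p9=False, p10=False, p11=False is a satisfying assignment.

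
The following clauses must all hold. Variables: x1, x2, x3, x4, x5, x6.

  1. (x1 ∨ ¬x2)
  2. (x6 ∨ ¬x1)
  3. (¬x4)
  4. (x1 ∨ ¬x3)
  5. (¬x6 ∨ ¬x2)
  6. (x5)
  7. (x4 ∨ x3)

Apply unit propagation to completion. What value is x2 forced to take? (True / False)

False

(¬x4) is a unit clause: x4 = False.
(x5) stands alone — x5 = True.
From (x3 ∨ x4) and x4 = False: x3 = True.
(¬x3 ∨ x1) with x3 = True leaves only x1, so x1 = True.
(x6 ∨ ¬x1) with x1 = True leaves only x6, so x6 = True.
From (¬x6 ∨ ¬x2) and x6 = True: x2 = False.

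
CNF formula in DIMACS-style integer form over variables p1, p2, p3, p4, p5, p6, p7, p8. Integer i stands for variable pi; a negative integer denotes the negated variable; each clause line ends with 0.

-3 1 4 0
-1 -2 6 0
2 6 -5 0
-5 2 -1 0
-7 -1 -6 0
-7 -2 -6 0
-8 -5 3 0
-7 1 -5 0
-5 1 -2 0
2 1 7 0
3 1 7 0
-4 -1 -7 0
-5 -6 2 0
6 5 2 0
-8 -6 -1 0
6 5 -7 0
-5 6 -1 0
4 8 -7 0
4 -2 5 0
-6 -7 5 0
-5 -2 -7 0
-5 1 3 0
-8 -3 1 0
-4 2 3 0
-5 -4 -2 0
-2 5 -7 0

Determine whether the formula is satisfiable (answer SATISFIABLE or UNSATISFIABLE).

Try p1 = True.
The remaining clauses are satisfied by p2 = True, p3 = True, p4 = True, p5 = False, p6 = True, p7 = False, p8 = False.
Every clause has at least one true literal under this assignment.
So p1=True  p2=True  p3=True  p4=True  p5=False  p6=True  p7=False  p8=False is a satisfying assignment.

SATISFIABLE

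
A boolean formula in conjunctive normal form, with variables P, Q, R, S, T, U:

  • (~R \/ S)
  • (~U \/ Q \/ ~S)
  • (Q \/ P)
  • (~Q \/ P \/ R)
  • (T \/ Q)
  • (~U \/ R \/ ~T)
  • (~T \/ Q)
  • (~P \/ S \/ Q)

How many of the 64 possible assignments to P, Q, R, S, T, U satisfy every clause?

14

Split on Q, then P.
  Q=1, P=1: 10 of the 16 assignments to (R,S,T,U) work.
  Q=1, P=0: remaining (R,S,T,U) ∈ {(1,1,0,0); (1,1,0,1); (1,1,1,0); (1,1,1,1)} — 4.
  Q=0, P=1: a clause becomes empty — 0.
  Q=0, P=0: a clause becomes empty — 0.
Total: 10 + 4 + 0 + 0 = 14.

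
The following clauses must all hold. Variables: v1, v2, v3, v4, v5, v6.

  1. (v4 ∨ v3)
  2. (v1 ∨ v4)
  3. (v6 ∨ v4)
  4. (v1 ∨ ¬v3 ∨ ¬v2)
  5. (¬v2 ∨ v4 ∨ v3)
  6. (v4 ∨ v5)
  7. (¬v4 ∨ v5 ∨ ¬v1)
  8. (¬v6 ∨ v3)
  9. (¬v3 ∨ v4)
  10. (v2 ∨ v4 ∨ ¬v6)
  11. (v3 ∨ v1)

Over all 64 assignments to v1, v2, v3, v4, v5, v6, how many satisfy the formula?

Split on v4, then v3.
  v4=T, v3=T: v6 free; 4 ways for (v1,v2,v5) × 2^1 = 8.
  v4=T, v3=F: remaining (v1,v2,v5,v6) ∈ {(T,F,T,F); (T,T,T,F)} — 2.
  v4=F, v3=T: a clause becomes empty — 0.
  v4=F, v3=F: a clause becomes empty — 0.
Total: 8 + 2 + 0 + 0 = 10.

10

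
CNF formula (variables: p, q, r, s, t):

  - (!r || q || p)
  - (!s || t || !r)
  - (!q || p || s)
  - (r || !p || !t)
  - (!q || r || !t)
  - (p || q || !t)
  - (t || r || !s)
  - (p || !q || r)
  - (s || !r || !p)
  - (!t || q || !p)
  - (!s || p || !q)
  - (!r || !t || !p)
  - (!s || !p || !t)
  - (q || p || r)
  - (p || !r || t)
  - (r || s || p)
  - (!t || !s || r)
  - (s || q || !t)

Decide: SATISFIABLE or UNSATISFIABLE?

SATISFIABLE

Branch on p: take p = True.
Set q = True and propagate.
The remaining clauses are satisfied by r = False, s = False, t = False.
So p = True  q = True  r = False  s = False  t = False is a satisfying assignment.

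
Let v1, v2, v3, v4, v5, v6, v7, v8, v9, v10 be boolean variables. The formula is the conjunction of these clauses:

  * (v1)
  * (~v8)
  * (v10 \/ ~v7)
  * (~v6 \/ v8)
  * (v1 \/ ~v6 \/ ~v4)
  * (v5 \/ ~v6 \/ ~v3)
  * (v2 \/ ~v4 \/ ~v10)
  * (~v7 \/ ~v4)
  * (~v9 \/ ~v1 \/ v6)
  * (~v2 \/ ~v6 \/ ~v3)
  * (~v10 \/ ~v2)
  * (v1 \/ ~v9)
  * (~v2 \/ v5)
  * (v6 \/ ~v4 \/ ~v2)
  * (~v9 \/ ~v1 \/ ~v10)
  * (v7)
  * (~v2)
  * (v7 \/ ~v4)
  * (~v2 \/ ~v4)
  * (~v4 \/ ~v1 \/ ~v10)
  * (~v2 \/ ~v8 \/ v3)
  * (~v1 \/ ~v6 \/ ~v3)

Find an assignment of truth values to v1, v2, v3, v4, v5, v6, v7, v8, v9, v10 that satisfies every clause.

v1=T  v2=F  v3=T  v4=F  v5=T  v6=F  v7=T  v8=F  v9=F  v10=T

Unit propagation: (v1) forces v1 = True.
(~v8) is a unit clause, so v8 = False.
Unit propagation: (~v6) forces v6 = False.
(~v9) is a unit clause, so v9 = False.
(v7) is a unit clause, so v7 = True.
Unit propagation: (v10) forces v10 = True.
Unit propagation: (~v4) forces v4 = False.
The clause (~v2) is unit: v2 must be False.
v3, v5 are now unconstrained; take v3 = True, v5 = True.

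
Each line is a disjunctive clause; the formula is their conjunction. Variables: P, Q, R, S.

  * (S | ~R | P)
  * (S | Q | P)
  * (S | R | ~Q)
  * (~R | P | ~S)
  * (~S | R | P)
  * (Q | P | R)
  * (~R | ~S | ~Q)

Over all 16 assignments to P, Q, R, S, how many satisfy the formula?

6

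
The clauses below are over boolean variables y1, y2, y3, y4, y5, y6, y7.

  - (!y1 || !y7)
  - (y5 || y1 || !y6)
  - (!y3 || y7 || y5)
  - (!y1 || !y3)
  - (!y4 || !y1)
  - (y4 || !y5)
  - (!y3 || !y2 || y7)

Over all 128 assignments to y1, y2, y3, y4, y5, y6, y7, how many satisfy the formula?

Split on y1, then y3.
  y1=1, y3=1: a clause becomes empty — 0.
  y1=1, y3=0: remaining (y2,y4,y5,y6,y7) ∈ {(0,0,0,0,0); (0,0,0,1,0); (1,0,0,0,0); (1,0,0,1,0)} — 4.
  y1=0, y3=1: 10 of the 32 assignments to (y2,y4,y5,y6,y7) work.
  y1=0, y3=0: y2, y7 free; 4 ways for (y4,y5,y6) × 2^2 = 16.
Total: 0 + 4 + 10 + 16 = 30.

30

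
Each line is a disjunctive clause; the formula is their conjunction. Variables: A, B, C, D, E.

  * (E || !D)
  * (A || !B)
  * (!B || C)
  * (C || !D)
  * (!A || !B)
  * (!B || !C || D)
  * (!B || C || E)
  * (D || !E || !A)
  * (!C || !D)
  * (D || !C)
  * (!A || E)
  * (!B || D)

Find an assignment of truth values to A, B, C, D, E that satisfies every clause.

A=F, B=F, C=F, D=F, E=F

Check each clause:
  1. (!D || E) — !D is true.
  2. (!B || A) — !B is true.
  3. (C || !B) — !B is true.
  4. (C || !D) — !D is true.
  5. (!A || !B) — !B is true.
  6. (!C || D || !B) — !C is true.
  7. (E || C || !B) — !B is true.
  8. (D || !E || !A) — !E is true.
  9. (!D || !C) — !D is true.
  10. (D || !C) — !C is true.
  11. (!A || E) — !A is true.
  12. (!B || D) — !B is true.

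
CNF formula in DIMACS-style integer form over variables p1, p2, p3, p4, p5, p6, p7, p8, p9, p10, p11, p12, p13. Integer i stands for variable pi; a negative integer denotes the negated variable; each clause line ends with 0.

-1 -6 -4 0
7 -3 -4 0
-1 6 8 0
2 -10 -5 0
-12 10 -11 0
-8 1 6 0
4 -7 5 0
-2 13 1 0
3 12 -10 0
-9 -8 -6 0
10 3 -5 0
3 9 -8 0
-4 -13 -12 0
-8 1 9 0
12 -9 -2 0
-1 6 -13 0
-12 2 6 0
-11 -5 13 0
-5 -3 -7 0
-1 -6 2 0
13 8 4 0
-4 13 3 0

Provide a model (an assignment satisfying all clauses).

p1=F, p2=T, p3=T, p4=F, p5=F, p6=T, p7=F, p8=F, p9=F, p10=F, p11=F, p12=T, p13=T

Check each clause:
  1. (NOT p4 OR NOT p1 OR NOT p6) — NOT p4 is true.
  2. (NOT p4 OR p7 OR NOT p3) — NOT p4 is true.
  3. (NOT p1 OR p8 OR p6) — p6 is true.
  4. (NOT p5 OR p2 OR NOT p10) — p2 is true.
  5. (NOT p12 OR p10 OR NOT p11) — NOT p11 is true.
  6. (NOT p8 OR p6 OR p1) — NOT p8 is true.
  7. (p4 OR p5 OR NOT p7) — NOT p7 is true.
  8. (p13 OR NOT p2 OR p1) — p13 is true.
  9. (p3 OR p12 OR NOT p10) — p3 is true.
  10. (NOT p6 OR NOT p9 OR NOT p8) — NOT p8 is true.
  11. (p10 OR p3 OR NOT p5) — p3 is true.
  12. (NOT p8 OR p9 OR p3) — NOT p8 is true.
  13. (NOT p12 OR NOT p13 OR NOT p4) — NOT p4 is true.
  14. (p1 OR p9 OR NOT p8) — NOT p8 is true.
  15. (NOT p9 OR p12 OR NOT p2) — p12 is true.
  16. (NOT p1 OR NOT p13 OR p6) — NOT p1 is true.
  17. (p2 OR NOT p12 OR p6) — p2 is true.
  18. (NOT p11 OR NOT p5 OR p13) — NOT p11 is true.
  19. (NOT p7 OR NOT p5 OR NOT p3) — NOT p7 is true.
  20. (p2 OR NOT p6 OR NOT p1) — p2 is true.
  21. (p13 OR p8 OR p4) — p13 is true.
  22. (p3 OR p13 OR NOT p4) — p3 is true.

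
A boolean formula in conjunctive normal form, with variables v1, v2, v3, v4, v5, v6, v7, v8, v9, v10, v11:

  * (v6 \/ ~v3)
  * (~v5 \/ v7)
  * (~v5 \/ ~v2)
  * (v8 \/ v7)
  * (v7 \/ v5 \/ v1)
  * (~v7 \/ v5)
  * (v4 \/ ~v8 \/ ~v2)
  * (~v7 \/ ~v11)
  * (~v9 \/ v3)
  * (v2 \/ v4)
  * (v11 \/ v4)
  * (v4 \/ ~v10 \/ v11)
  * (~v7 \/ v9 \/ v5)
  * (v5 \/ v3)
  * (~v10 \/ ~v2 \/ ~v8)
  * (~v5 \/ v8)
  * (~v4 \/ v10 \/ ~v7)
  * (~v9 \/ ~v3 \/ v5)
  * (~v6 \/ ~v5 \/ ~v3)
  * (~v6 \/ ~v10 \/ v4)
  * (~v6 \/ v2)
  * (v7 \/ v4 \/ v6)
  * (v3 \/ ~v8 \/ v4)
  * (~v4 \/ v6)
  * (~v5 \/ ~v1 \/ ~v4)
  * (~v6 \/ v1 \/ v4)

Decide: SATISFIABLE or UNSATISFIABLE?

SATISFIABLE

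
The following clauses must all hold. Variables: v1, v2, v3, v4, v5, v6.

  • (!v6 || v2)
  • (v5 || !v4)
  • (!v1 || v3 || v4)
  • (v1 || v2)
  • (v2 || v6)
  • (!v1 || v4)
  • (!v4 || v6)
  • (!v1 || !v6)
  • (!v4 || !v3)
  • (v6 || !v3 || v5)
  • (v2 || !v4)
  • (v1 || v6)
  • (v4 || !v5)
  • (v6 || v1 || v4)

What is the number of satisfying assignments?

Satisfying assignments:
  v1=F v2=T v3=F v4=F v5=F v6=T
  v1=F v2=T v3=F v4=T v5=T v6=T
  v1=F v2=T v3=T v4=F v5=F v6=T
Count: 3.

3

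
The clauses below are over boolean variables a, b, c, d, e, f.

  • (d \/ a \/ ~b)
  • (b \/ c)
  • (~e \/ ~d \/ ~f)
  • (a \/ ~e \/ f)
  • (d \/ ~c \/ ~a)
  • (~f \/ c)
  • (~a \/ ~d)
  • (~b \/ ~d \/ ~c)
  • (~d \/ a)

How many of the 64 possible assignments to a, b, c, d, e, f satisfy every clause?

Satisfying assignments:
  a=0 b=0 c=1 d=0 e=0 f=0
  a=0 b=0 c=1 d=0 e=0 f=1
  a=0 b=0 c=1 d=0 e=1 f=1
  a=1 b=1 c=0 d=0 e=0 f=0
  a=1 b=1 c=0 d=0 e=1 f=0
Count: 5.

5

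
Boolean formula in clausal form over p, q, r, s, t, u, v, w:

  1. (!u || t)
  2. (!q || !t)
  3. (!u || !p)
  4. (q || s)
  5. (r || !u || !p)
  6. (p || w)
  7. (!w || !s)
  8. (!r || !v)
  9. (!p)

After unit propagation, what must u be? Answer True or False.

Unit clause (!p) sets p = False.
(p || w): since p = False, the clause reduces to (w). w = True.
(!s || !w): since w = True, the clause reduces to (!s). s = False.
(s || q): since s = False, the clause reduces to (q). q = True.
(!q || !t) with q = True leaves only !t, so t = False.
From (t || !u) and t = False: u = False.

False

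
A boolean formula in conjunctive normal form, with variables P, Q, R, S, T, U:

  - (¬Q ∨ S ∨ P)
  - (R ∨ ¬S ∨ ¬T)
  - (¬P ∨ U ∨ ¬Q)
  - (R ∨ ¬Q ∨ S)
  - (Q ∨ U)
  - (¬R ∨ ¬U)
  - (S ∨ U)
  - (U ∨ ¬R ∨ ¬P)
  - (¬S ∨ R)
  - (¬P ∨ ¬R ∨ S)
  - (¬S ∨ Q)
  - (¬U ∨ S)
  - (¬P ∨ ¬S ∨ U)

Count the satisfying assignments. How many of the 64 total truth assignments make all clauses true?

2

Satisfying assignments:
  P=0 Q=1 R=1 S=1 T=0 U=0
  P=0 Q=1 R=1 S=1 T=1 U=0
Count: 2.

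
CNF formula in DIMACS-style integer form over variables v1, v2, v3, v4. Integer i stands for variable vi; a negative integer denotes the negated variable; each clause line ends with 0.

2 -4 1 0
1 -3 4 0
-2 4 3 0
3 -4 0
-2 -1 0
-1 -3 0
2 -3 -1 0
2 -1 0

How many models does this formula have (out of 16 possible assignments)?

2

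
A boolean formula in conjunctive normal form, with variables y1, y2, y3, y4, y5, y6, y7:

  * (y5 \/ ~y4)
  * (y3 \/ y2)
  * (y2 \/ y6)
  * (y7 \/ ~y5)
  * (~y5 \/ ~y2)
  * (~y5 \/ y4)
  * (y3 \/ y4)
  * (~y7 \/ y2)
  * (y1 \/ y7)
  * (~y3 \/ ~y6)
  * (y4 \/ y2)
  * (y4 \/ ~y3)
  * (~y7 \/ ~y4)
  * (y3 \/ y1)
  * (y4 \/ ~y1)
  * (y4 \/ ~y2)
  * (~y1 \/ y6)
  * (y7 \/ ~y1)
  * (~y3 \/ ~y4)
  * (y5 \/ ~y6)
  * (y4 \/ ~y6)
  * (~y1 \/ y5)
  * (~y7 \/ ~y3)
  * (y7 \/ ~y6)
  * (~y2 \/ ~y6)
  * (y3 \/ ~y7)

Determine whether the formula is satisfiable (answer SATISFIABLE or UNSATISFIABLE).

UNSATISFIABLE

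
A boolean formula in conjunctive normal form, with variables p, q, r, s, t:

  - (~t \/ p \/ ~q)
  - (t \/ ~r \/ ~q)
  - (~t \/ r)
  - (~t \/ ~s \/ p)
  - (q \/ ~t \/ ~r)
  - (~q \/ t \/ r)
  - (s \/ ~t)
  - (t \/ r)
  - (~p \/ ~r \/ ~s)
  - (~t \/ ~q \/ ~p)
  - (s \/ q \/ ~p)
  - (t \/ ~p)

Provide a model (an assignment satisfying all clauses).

Try p = False.
Try q = False.
The remaining clauses are satisfied by r = True, s = False, t = False.
Every clause has at least one true literal under this assignment.
Check each clause:
  1. (~t \/ p \/ ~q) — ~t is true.
  2. (~q \/ t \/ ~r) — ~q is true.
  3. (~t \/ r) — r is true.
  4. (~s \/ p \/ ~t) — ~t is true.
  5. (~r \/ ~t \/ q) — ~t is true.
  6. (t \/ r \/ ~q) — r is true.
  7. (~t \/ s) — ~t is true.
  8. (t \/ r) — r is true.
  9. (~r \/ ~s \/ ~p) — ~s is true.
  10. (~q \/ ~t \/ ~p) — ~t is true.
  11. (q \/ s \/ ~p) — ~p is true.
  12. (t \/ ~p) — ~p is true.

p = F, q = F, r = T, s = F, t = F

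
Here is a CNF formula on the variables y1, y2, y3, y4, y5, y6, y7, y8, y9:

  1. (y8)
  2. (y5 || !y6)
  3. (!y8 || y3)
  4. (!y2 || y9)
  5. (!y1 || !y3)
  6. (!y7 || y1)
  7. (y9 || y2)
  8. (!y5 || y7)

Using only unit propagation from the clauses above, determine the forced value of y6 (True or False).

Unit clause (y8) sets y8 = True.
From (y3 || !y8) and y8 = True: y3 = True.
(!y3 || !y1) with y3 = True leaves only !y1, so y1 = False.
From (!y7 || y1) and y1 = False: y7 = False.
From (y7 || !y5) and y7 = False: y5 = False.
In (!y6 || y5), y5 is now false; !y6 must hold, so y6 = False.

False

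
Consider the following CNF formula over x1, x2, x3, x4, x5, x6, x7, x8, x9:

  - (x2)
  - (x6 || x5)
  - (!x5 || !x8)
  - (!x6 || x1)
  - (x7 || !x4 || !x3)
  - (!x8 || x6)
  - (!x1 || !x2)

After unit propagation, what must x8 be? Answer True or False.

False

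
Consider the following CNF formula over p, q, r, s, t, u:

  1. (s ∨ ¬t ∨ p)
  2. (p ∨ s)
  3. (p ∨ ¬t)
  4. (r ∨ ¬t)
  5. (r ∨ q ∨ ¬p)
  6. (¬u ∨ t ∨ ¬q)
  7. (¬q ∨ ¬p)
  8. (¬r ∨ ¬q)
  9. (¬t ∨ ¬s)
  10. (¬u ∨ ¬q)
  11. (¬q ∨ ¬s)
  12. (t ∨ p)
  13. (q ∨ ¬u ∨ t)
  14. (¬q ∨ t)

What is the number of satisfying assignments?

The models are:
  p=1 q=0 r=1 s=0 t=0 u=0
  p=1 q=0 r=1 s=0 t=1 u=0
  p=1 q=0 r=1 s=0 t=1 u=1
  p=1 q=0 r=1 s=1 t=0 u=0
Count: 4.

4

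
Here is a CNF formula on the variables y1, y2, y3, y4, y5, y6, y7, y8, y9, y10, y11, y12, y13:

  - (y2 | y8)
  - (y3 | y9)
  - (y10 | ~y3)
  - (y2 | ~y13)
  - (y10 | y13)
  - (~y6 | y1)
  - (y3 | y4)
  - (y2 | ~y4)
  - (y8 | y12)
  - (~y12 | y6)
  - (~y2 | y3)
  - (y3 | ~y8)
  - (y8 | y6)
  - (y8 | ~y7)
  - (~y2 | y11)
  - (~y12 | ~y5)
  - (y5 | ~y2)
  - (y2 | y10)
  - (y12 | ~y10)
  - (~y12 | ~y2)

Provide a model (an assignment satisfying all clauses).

y1=T, y2=F, y3=T, y4=F, y5=F, y6=T, y7=T, y8=T, y9=T, y10=T, y11=T, y12=T, y13=F

Check each clause:
  1. (y8 | y2) — y8 is true.
  2. (y9 | y3) — y9 is true.
  3. (y10 | ~y3) — y10 is true.
  4. (~y13 | y2) — ~y13 is true.
  5. (y13 | y10) — y10 is true.
  6. (~y6 | y1) — y1 is true.
  7. (y4 | y3) — y3 is true.
  8. (y2 | ~y4) — ~y4 is true.
  9. (y12 | y8) — y8 is true.
  10. (~y12 | y6) — y6 is true.
  11. (y3 | ~y2) — y3 is true.
  12. (y3 | ~y8) — y3 is true.
  13. (y8 | y6) — y8 is true.
  14. (y8 | ~y7) — y8 is true.
  15. (y11 | ~y2) — y11 is true.
  16. (~y12 | ~y5) — ~y5 is true.
  17. (y5 | ~y2) — ~y2 is true.
  18. (y2 | y10) — y10 is true.
  19. (~y10 | y12) — y12 is true.
  20. (~y2 | ~y12) — ~y2 is true.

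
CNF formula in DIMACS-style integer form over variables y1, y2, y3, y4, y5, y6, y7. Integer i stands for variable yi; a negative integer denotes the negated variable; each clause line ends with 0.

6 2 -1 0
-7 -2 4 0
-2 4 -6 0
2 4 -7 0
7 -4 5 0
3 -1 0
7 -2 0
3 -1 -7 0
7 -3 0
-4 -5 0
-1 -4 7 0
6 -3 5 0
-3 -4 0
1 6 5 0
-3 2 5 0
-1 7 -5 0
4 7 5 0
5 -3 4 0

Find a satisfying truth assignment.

Branch on y1: take y1 = False.
The remaining clauses are satisfied by y2 = True, y3 = False, y4 = True, y5 = False, y6 = True, y7 = True.
Check each clause:
  1. (~y1 | y2 | y6) — y2 is true.
  2. (~y2 | ~y7 | y4) — y4 is true.
  3. (y4 | ~y6 | ~y2) — y4 is true.
  4. (y2 | y4 | ~y7) — y2 is true.
  5. (y7 | ~y4 | y5) — y7 is true.
  6. (~y1 | y3) — ~y1 is true.
  7. (~y2 | y7) — y7 is true.
  8. (~y7 | y3 | ~y1) — ~y1 is true.
  9. (y7 | ~y3) — ~y3 is true.
  10. (~y4 | ~y5) — ~y5 is true.
  11. (y7 | ~y4 | ~y1) — ~y1 is true.
  12. (~y3 | y6 | y5) — ~y3 is true.
  13. (~y4 | ~y3) — ~y3 is true.
  14. (y6 | y5 | y1) — y6 is true.
  15. (y5 | ~y3 | y2) — y2 is true.
  16. (~y5 | y7 | ~y1) — ~y5 is true.
  17. (y4 | y7 | y5) — y4 is true.
  18. (y4 | ~y3 | y5) — y4 is true.

y1=F  y2=T  y3=F  y4=T  y5=F  y6=T  y7=T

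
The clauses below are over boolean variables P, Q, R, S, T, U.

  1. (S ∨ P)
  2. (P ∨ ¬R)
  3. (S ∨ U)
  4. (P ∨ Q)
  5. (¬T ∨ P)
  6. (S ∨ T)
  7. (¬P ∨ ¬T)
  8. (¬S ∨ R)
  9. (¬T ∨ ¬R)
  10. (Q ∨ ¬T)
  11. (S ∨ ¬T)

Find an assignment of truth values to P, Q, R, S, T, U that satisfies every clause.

P=True  Q=True  R=True  S=True  T=False  U=False

Check each clause:
  1. (S ∨ P) — P is true.
  2. (¬R ∨ P) — P is true.
  3. (S ∨ U) — S is true.
  4. (Q ∨ P) — P is true.
  5. (¬T ∨ P) — P is true.
  6. (S ∨ T) — S is true.
  7. (¬T ∨ ¬P) — ¬T is true.
  8. (¬S ∨ R) — R is true.
  9. (¬R ∨ ¬T) — ¬T is true.
  10. (¬T ∨ Q) — Q is true.
  11. (¬T ∨ S) — ¬T is true.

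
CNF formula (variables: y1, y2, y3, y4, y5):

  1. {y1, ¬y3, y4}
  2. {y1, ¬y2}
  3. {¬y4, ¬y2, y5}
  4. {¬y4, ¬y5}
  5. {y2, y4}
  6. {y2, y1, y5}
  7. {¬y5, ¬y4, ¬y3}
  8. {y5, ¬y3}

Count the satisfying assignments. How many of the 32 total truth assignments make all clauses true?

4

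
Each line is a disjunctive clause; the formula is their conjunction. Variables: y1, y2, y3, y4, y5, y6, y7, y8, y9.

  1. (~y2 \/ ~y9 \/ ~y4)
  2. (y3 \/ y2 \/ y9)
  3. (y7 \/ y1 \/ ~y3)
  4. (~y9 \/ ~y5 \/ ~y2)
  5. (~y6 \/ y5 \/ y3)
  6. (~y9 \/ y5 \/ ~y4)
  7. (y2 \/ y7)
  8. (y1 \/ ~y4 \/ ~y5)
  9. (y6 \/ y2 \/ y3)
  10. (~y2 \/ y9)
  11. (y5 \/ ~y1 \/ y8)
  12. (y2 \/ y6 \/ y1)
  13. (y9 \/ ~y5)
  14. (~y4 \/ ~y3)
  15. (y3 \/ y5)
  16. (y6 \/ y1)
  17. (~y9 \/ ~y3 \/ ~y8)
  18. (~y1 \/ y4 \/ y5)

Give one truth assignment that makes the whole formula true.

y1=F, y2=F, y3=T, y4=F, y5=F, y6=T, y7=T, y8=F, y9=F

y7 occurs only positively in the remaining clauses — set y7 = True.
Branch on y1: take y1 = False.
  then y6 is forced to True.
Set y2 = False and propagate.
The remaining clauses are satisfied by y3 = True, y4 = False, y5 = False, y8 = False, y9 = False.
Check each clause:
  1. (~y4 \/ ~y2 \/ ~y9) — ~y4 is true.
  2. (y2 \/ y9 \/ y3) — y3 is true.
  3. (y7 \/ ~y3 \/ y1) — y7 is true.
  4. (~y5 \/ ~y9 \/ ~y2) — ~y5 is true.
  5. (y3 \/ y5 \/ ~y6) — y3 is true.
  6. (y5 \/ ~y4 \/ ~y9) — ~y4 is true.
  7. (y2 \/ y7) — y7 is true.
  8. (~y4 \/ ~y5 \/ y1) — ~y5 is true.
  9. (y6 \/ y2 \/ y3) — y3 is true.
  10. (~y2 \/ y9) — ~y2 is true.
  11. (y5 \/ y8 \/ ~y1) — ~y1 is true.
  12. (y1 \/ y6 \/ y2) — y6 is true.
  13. (y9 \/ ~y5) — ~y5 is true.
  14. (~y3 \/ ~y4) — ~y4 is true.
  15. (y3 \/ y5) — y3 is true.
  16. (y6 \/ y1) — y6 is true.
  17. (~y8 \/ ~y9 \/ ~y3) — ~y8 is true.
  18. (~y1 \/ y5 \/ y4) — ~y1 is true.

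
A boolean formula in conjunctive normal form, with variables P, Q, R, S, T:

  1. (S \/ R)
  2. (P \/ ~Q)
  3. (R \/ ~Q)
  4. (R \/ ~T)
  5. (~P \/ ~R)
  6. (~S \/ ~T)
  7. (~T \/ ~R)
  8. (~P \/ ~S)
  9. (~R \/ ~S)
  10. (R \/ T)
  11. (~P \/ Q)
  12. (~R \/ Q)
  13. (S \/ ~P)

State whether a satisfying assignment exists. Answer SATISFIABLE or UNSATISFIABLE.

R = True:
  propagation gives P=False, Q=False; an empty clause results — contradiction.
R = False:
  propagation gives S=True, Q=False, T=False; an empty clause results — contradiction.
Every branch closes, so no satisfying assignment exists.

UNSATISFIABLE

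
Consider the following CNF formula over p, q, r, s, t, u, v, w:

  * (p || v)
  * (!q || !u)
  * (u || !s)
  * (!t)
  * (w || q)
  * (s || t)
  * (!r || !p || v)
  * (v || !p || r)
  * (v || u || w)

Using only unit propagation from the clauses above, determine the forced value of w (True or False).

True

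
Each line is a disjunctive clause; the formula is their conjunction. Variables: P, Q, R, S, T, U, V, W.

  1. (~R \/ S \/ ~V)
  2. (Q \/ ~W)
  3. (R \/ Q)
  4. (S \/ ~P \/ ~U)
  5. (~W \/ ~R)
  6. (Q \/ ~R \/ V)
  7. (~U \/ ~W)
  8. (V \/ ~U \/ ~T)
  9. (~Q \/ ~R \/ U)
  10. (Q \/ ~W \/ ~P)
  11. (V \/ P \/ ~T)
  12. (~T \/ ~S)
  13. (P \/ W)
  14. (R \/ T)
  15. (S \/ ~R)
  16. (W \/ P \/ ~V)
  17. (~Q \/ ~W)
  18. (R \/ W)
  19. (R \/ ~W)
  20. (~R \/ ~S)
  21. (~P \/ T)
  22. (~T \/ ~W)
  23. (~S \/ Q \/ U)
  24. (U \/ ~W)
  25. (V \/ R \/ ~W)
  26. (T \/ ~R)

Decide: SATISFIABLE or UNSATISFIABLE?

R = True:
  propagation gives W=False, P=True, S=True; an empty clause results — contradiction.
R = False:
  propagation gives Q=True, T=True, S=False, W=False; an empty clause results — contradiction.
Every branch closes, so no satisfying assignment exists.

UNSATISFIABLE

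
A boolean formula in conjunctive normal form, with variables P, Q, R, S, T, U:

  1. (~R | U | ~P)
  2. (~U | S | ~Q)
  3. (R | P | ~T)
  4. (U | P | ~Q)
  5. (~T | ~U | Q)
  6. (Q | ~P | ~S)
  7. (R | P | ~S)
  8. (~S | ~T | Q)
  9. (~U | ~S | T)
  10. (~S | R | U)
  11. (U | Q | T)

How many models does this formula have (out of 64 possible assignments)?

11

Case analysis on U and Q:
  U=1, Q=1: remaining (P,R,S,T) ∈ {(0,1,1,1); (1,0,1,1); (1,1,1,1)} — 3.
  U=1, Q=0: remaining (P,R,S,T) ∈ {(0,0,0,0); (0,1,0,0); (1,0,0,0); (1,1,0,0)} — 4.
  U=0, Q=1: remaining (P,R,S,T) ∈ {(1,0,0,0); (1,0,0,1)} — 2.
  U=0, Q=0: remaining (P,R,S,T) ∈ {(0,1,0,1); (1,0,0,1)} — 2.
Total: 3 + 4 + 2 + 2 = 11.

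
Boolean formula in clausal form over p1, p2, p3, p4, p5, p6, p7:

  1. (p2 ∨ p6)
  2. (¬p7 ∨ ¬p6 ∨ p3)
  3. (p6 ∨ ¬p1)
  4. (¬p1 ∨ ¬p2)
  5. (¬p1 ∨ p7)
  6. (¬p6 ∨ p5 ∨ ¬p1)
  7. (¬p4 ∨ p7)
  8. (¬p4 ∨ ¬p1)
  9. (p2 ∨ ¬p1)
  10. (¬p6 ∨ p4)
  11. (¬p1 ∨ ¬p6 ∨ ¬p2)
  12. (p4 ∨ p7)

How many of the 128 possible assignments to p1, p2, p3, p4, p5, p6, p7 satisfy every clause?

12

Split on p1, then p6.
  p1=1, p6=1: a clause becomes empty — 0.
  p1=1, p6=0: a clause becomes empty — 0.
  p1=0, p6=1: remaining (p2,p3,p4,p5,p7) ∈ {(0,1,1,0,1); (0,1,1,1,1); (1,1,1,0,1); (1,1,1,1,1)} — 4.
  p1=0, p6=0: forces p2=1; p7=1; p3, p4, p5 free → 2^3 = 8.
Total: 0 + 0 + 4 + 8 = 12.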